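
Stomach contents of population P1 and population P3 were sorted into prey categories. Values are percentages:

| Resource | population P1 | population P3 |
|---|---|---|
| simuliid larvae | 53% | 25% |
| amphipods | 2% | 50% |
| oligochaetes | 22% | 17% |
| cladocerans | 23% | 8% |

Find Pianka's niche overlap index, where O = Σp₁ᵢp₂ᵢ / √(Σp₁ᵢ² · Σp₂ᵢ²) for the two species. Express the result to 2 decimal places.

0.54

Convert percentages to proportions (divide by 100).
Σ p₁ᵢp₂ᵢ = 0.1325 + 0.0100 + 0.0374 + 0.0184 = 0.1983
Σp_1ᵢ² = 0.53² + 0.02² + 0.22² + 0.23² = 0.2809 + 0.0004 + 0.0484 + 0.0529 = 0.3826
Σp_2ᵢ² = 0.25² + 0.50² + 0.17² + 0.08² = 0.0625 + 0.2500 + 0.0289 + 0.0064 = 0.3478
O = 0.1983 / √(0.3826 × 0.3478) = 0.1983 / 0.36479 = 0.5436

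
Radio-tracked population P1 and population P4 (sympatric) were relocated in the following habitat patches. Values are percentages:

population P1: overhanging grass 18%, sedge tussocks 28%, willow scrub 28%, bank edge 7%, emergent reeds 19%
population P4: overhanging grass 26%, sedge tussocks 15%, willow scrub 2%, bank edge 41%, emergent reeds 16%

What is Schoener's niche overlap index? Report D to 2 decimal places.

Convert percentages to proportions (divide by 100).
Σ|p₁ᵢ − p₂ᵢ| = 0.08 + 0.13 + 0.26 + 0.34 + 0.03 = 0.84
D = 1 − ½ × 0.84 = 1 − 0.420 = 0.5800

0.58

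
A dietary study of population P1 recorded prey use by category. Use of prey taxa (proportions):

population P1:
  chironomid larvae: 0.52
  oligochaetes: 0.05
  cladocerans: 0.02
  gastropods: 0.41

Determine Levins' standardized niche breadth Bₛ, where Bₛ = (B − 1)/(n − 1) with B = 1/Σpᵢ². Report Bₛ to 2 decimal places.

Σpᵢ² = 0.52² + 0.05² + 0.02² + 0.41² = 0.2704 + 0.0025 + 0.0004 + 0.1681 = 0.4414
B = 1 / 0.4414 = 2.2655
Bₛ = (B − 1)/(n − 1) = (2.2655 − 1)/(4 − 1) = 1.2655/3 = 0.4218

0.42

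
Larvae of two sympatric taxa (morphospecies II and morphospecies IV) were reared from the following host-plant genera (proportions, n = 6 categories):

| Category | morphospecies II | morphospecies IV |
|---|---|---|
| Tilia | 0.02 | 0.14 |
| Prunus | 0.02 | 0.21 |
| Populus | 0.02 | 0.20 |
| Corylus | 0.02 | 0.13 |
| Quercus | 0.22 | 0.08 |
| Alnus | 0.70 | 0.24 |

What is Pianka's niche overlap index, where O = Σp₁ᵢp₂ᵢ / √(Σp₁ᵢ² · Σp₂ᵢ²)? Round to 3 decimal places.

Σ p₁ᵢp₂ᵢ = 0.0028 + 0.0042 + 0.0040 + 0.0026 + 0.0176 + 0.1680 = 0.1992
Σp_1ᵢ² = 0.02² + 0.02² + 0.02² + 0.02² + 0.22² + 0.70² = 0.0004 + 0.0004 + 0.0004 + 0.0004 + 0.0484 + 0.4900 = 0.5400
Σp_2ᵢ² = 0.14² + 0.21² + 0.20² + 0.13² + 0.08² + 0.24² = 0.0196 + 0.0441 + 0.0400 + 0.0169 + 0.0064 + 0.0576 = 0.1846
O = 0.1992 / √(0.5400 × 0.1846) = 0.1992 / 0.315728 = 0.63092

0.631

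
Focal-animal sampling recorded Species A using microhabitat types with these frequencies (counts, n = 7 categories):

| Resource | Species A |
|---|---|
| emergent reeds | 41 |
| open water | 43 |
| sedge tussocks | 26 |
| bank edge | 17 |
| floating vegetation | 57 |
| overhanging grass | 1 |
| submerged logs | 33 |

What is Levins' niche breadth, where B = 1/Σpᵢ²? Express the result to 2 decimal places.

Proportions for Species A (n=218): 41/218=0.1881, 43/218=0.1972, 26/218=0.1193, 17/218=0.0780, 57/218=0.2615, 1/218=0.0046, 33/218=0.1514
Σpᵢ² = 0.1881² + 0.1972² + 0.1193² + 0.0780² + 0.2615² + 0.0046² + 0.1514² = 0.035382 + 0.038888 + 0.014232 + 0.006084 + 0.068382 + 0.000021 + 0.022922 = 0.185911
B = 1 / 0.185911 = 5.3789

5.38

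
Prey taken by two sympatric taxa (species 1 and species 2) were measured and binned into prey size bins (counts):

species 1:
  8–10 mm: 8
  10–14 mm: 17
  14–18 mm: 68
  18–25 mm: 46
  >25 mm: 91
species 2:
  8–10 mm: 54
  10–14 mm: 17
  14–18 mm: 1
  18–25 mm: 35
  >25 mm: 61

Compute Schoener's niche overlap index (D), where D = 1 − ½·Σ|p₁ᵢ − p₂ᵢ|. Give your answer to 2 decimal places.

0.68

Proportions for species 1 (n=230): 8/230=0.0348, 17/230=0.0739, 68/230=0.2957, 46/230=0.2000, 91/230=0.3957
Proportions for species 2 (n=168): 54/168=0.3214, 17/168=0.1012, 1/168=0.0060, 35/168=0.2083, 61/168=0.3631
Σ|p₁ᵢ − p₂ᵢ| = 0.2866 + 0.0273 + 0.2897 + 0.0083 + 0.0326 = 0.6445
D = 1 − ½ × 0.6445 = 1 − 0.32225 = 0.67775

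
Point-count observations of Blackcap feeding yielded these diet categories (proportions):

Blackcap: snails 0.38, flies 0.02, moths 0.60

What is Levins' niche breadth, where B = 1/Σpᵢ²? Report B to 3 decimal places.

1.981

Σpᵢ² = 0.38² + 0.02² + 0.60² = 0.1444 + 0.0004 + 0.3600 = 0.5048
B = 1 / 0.5048 = 1.98098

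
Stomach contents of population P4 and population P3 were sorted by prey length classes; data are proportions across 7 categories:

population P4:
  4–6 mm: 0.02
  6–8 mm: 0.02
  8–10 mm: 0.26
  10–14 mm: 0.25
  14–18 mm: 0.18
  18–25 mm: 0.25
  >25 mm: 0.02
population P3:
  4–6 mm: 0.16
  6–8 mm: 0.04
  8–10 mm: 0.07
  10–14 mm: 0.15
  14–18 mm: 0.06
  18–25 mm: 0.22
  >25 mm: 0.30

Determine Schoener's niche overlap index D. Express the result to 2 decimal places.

Σ|p₁ᵢ − p₂ᵢ| = 0.14 + 0.02 + 0.19 + 0.10 + 0.12 + 0.03 + 0.28 = 0.88
D = 1 − ½ × 0.88 = 1 − 0.440 = 0.5600

0.56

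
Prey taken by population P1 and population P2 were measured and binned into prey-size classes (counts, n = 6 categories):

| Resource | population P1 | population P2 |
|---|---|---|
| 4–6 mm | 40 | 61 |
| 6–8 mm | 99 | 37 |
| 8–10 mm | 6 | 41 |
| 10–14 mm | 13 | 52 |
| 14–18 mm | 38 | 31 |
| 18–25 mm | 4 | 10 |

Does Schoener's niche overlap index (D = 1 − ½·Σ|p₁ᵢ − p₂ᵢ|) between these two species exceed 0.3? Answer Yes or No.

Yes

Proportions for population P1 (n=200): 40/200=0.2000, 99/200=0.4950, 6/200=0.0300, 13/200=0.0650, 38/200=0.1900, 4/200=0.0200
Proportions for population P2 (n=232): 61/232=0.2629, 37/232=0.1595, 41/232=0.1767, 52/232=0.2241, 31/232=0.1336, 10/232=0.0431
Σ|p₁ᵢ − p₂ᵢ| = 0.0629 + 0.3355 + 0.1467 + 0.1591 + 0.0564 + 0.0231 = 0.7837
D = 1 − ½ × 0.7837 = 1 − 0.39185 = 0.60815
D = 0.60815 > 0.3 → Yes.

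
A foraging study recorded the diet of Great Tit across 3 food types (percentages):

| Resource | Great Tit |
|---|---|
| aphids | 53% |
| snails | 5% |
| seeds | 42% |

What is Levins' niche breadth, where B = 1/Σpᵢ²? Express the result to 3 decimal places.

2.175

Convert percentages to proportions (divide by 100).
Σpᵢ² = 0.53² + 0.05² + 0.42² = 0.2809 + 0.0025 + 0.1764 = 0.4598
B = 1 / 0.4598 = 2.17486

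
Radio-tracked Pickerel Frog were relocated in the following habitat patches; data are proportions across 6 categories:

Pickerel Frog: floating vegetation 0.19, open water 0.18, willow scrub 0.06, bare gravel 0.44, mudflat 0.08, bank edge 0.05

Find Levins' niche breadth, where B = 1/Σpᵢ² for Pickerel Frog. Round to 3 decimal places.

3.642

Σpᵢ² = 0.19² + 0.18² + 0.06² + 0.44² + 0.08² + 0.05² = 0.0361 + 0.0324 + 0.0036 + 0.1936 + 0.0064 + 0.0025 = 0.2746
B = 1 / 0.2746 = 3.64166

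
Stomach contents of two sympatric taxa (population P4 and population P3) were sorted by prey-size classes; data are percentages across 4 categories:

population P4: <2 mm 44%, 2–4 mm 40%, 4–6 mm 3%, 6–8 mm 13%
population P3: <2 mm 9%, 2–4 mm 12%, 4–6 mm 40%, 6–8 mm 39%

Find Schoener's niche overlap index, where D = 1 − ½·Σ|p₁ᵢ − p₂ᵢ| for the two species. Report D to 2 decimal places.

0.37

Convert percentages to proportions (divide by 100).
Σ|p₁ᵢ − p₂ᵢ| = 0.35 + 0.28 + 0.37 + 0.26 = 1.26
D = 1 − ½ × 1.26 = 1 − 0.630 = 0.3700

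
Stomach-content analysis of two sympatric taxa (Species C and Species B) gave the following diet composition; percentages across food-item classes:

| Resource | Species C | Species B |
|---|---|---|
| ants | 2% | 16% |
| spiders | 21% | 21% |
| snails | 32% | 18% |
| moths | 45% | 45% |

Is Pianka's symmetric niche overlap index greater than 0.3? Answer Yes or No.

Convert percentages to proportions (divide by 100).
Σ p₁ᵢp₂ᵢ = 0.0032 + 0.0441 + 0.0576 + 0.2025 = 0.3074
Σp_1ᵢ² = 0.02² + 0.21² + 0.32² + 0.45² = 0.0004 + 0.0441 + 0.1024 + 0.2025 = 0.3494
Σp_2ᵢ² = 0.16² + 0.21² + 0.18² + 0.45² = 0.0256 + 0.0441 + 0.0324 + 0.2025 = 0.3046
O = 0.3074 / √(0.3494 × 0.3046) = 0.3074 / 0.32623 = 0.9423
O = 0.9423 > 0.3 → Yes.

Yes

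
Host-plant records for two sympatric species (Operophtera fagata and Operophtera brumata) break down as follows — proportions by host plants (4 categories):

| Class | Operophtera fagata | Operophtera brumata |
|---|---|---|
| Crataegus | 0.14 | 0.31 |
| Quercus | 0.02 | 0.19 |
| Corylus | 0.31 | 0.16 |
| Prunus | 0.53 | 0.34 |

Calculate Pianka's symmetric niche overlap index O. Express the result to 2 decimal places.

Σ p₁ᵢp₂ᵢ = 0.0434 + 0.0038 + 0.0496 + 0.1802 = 0.2770
Σp_1ᵢ² = 0.14² + 0.02² + 0.31² + 0.53² = 0.0196 + 0.0004 + 0.0961 + 0.2809 = 0.3970
Σp_2ᵢ² = 0.31² + 0.19² + 0.16² + 0.34² = 0.0961 + 0.0361 + 0.0256 + 0.1156 = 0.2734
O = 0.2770 / √(0.3970 × 0.2734) = 0.2770 / 0.32945 = 0.8408

0.84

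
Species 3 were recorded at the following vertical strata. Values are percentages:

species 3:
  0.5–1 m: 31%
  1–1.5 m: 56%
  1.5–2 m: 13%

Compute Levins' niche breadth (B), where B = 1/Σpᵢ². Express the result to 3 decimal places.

2.344

Convert percentages to proportions (divide by 100).
Σpᵢ² = 0.31² + 0.56² + 0.13² = 0.0961 + 0.3136 + 0.0169 = 0.4266
B = 1 / 0.4266 = 2.34412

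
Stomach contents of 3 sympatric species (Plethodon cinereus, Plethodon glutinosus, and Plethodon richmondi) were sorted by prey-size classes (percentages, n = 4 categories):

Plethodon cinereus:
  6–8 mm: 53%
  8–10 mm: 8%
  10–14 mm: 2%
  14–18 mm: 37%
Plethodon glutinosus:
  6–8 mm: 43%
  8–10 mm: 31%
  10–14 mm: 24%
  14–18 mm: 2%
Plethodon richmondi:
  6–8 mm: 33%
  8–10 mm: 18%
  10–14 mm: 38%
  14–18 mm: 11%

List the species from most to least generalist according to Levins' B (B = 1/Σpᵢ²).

Convert percentages to proportions (divide by 100).
Σp_cineᵢ² = 0.53² + 0.08² + 0.02² + 0.37² = 0.2809 + 0.0064 + 0.0004 + 0.1369 = 0.4246
B_cine = 1 / 0.4246 = 2.3552
Σp_glutᵢ² = 0.43² + 0.31² + 0.24² + 0.02² = 0.1849 + 0.0961 + 0.0576 + 0.0004 = 0.3390
B_glut = 1 / 0.3390 = 2.9499
Σp_richᵢ² = 0.33² + 0.18² + 0.38² + 0.11² = 0.1089 + 0.0324 + 0.1444 + 0.0121 = 0.2978
B_rich = 1 / 0.2978 = 3.3580
Ranking by B (broadest → narrowest): Plethodon richmondi (3.36) > Plethodon glutinosus (2.95) > Plethodon cinereus (2.36)

Plethodon richmondi > Plethodon glutinosus > Plethodon cinereus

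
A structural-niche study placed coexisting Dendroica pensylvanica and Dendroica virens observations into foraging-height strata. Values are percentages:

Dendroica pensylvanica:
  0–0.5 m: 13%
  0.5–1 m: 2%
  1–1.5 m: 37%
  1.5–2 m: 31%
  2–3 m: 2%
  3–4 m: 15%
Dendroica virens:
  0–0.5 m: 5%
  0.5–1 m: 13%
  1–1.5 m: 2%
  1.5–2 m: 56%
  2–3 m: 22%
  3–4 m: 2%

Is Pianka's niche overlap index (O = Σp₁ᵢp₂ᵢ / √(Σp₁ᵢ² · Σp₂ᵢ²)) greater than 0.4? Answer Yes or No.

Convert percentages to proportions (divide by 100).
Σ p₁ᵢp₂ᵢ = 0.0065 + 0.0026 + 0.0074 + 0.1736 + 0.0044 + 0.0030 = 0.1975
Σp_1ᵢ² = 0.13² + 0.02² + 0.37² + 0.31² + 0.02² + 0.15² = 0.0169 + 0.0004 + 0.1369 + 0.0961 + 0.0004 + 0.0225 = 0.2732
Σp_2ᵢ² = 0.05² + 0.13² + 0.02² + 0.56² + 0.22² + 0.02² = 0.0025 + 0.0169 + 0.0004 + 0.3136 + 0.0484 + 0.0004 = 0.3822
O = 0.1975 / √(0.2732 × 0.3822) = 0.1975 / 0.32314 = 0.6112
O = 0.6112 > 0.4 → Yes.

Yes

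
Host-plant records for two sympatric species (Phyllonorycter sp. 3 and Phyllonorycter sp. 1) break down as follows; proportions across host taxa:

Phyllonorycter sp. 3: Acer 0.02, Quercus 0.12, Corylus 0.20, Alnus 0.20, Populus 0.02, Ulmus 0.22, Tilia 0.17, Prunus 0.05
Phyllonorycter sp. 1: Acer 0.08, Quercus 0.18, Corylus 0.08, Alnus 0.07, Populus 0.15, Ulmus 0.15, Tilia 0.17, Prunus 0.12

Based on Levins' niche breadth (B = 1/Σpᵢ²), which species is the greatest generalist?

Σp_3ᵢ² = 0.02² + 0.12² + 0.20² + 0.20² + 0.02² + 0.22² + 0.17² + 0.05² = 0.0004 + 0.0144 + 0.0400 + 0.0400 + 0.0004 + 0.0484 + 0.0289 + 0.0025 = 0.1750
B_3 = 1 / 0.1750 = 5.7143
Σp_1ᵢ² = 0.08² + 0.18² + 0.08² + 0.07² + 0.15² + 0.15² + 0.17² + 0.12² = 0.0064 + 0.0324 + 0.0064 + 0.0049 + 0.0225 + 0.0225 + 0.0289 + 0.0144 = 0.1384
B_1 = 1 / 0.1384 = 7.2254
Highest B → broadest niche (most generalist): Phyllonorycter sp. 1 (B = 7.23).

Phyllonorycter sp. 1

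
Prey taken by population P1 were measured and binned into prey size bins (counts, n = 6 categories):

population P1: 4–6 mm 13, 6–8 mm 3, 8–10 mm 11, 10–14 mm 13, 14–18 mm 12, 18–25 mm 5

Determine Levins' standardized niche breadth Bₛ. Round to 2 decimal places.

0.82

Proportions for population P1 (n=57): 13/57=0.2281, 3/57=0.0526, 11/57=0.1930, 13/57=0.2281, 12/57=0.2105, 5/57=0.0877
Σpᵢ² = 0.2281² + 0.0526² + 0.1930² + 0.2281² + 0.2105² + 0.0877² = 0.052030 + 0.002767 + 0.037249 + 0.052030 + 0.044310 + 0.007691 = 0.196077
B = 1 / 0.196077 = 5.1000
Bₛ = (B − 1)/(n − 1) = (5.1000 − 1)/(6 − 1) = 4.1000/5 = 0.8200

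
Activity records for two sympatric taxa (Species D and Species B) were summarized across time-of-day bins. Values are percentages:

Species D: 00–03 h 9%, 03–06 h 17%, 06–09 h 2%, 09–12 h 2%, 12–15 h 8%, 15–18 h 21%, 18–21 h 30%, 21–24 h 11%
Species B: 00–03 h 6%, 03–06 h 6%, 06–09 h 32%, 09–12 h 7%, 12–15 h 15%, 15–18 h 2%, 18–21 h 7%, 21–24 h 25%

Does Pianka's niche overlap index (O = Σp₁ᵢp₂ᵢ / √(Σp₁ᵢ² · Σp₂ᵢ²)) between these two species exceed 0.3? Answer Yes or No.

Yes

Convert percentages to proportions (divide by 100).
Σ p₁ᵢp₂ᵢ = 0.0054 + 0.0102 + 0.0064 + 0.0014 + 0.0120 + 0.0042 + 0.0210 + 0.0275 = 0.0881
Σp_1ᵢ² = 0.09² + 0.17² + 0.02² + 0.02² + 0.08² + 0.21² + 0.30² + 0.11² = 0.0081 + 0.0289 + 0.0004 + 0.0004 + 0.0064 + 0.0441 + 0.0900 + 0.0121 = 0.1904
Σp_2ᵢ² = 0.06² + 0.06² + 0.32² + 0.07² + 0.15² + 0.02² + 0.07² + 0.25² = 0.0036 + 0.0036 + 0.1024 + 0.0049 + 0.0225 + 0.0004 + 0.0049 + 0.0625 = 0.2048
O = 0.0881 / √(0.1904 × 0.2048) = 0.0881 / 0.19747 = 0.4461
O = 0.4461 > 0.3 → Yes.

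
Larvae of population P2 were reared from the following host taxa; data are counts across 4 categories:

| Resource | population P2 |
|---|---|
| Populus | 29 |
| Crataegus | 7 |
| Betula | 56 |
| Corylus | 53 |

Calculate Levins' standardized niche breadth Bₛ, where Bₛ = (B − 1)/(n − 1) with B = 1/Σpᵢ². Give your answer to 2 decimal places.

Proportions for population P2 (n=145): 29/145=0.2000, 7/145=0.0483, 56/145=0.3862, 53/145=0.3655
Σpᵢ² = 0.2000² + 0.0483² + 0.3862² + 0.3655² = 0.040000 + 0.002333 + 0.149150 + 0.133590 = 0.325073
B = 1 / 0.325073 = 3.0762
Bₛ = (B − 1)/(n − 1) = (3.0762 − 1)/(4 − 1) = 2.0762/3 = 0.6921

0.69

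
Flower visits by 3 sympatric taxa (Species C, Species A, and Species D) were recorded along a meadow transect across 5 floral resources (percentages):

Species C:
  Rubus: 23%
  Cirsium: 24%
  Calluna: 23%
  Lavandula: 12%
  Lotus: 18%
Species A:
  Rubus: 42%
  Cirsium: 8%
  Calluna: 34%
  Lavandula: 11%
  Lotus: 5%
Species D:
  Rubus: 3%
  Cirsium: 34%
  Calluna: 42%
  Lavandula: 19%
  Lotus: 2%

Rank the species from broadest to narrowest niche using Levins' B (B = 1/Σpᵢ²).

Species C > Species A > Species D

Convert percentages to proportions (divide by 100).
Σp_Cᵢ² = 0.23² + 0.24² + 0.23² + 0.12² + 0.18² = 0.0529 + 0.0576 + 0.0529 + 0.0144 + 0.0324 = 0.2102
B_C = 1 / 0.2102 = 4.7574
Σp_Aᵢ² = 0.42² + 0.08² + 0.34² + 0.11² + 0.05² = 0.1764 + 0.0064 + 0.1156 + 0.0121 + 0.0025 = 0.3130
B_A = 1 / 0.3130 = 3.1949
Σp_Dᵢ² = 0.03² + 0.34² + 0.42² + 0.19² + 0.02² = 0.0009 + 0.1156 + 0.1764 + 0.0361 + 0.0004 = 0.3294
B_D = 1 / 0.3294 = 3.0358
Ranking by B (broadest → narrowest): Species C (4.76) > Species A (3.19) > Species D (3.04)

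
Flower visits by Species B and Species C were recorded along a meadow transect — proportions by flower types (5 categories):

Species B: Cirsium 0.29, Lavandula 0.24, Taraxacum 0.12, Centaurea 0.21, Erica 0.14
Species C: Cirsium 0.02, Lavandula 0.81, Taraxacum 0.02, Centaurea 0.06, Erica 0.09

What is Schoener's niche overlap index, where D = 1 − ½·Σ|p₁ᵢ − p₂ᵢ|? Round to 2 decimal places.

Σ|p₁ᵢ − p₂ᵢ| = 0.27 + 0.57 + 0.10 + 0.15 + 0.05 = 1.14
D = 1 − ½ × 1.14 = 1 − 0.570 = 0.4300

0.43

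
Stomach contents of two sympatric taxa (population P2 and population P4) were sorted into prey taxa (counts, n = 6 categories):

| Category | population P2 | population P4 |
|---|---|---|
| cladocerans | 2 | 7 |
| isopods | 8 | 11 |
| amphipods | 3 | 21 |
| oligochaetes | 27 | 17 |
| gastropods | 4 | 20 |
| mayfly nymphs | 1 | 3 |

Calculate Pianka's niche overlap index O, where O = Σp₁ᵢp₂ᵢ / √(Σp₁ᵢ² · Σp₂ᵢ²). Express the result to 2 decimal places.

0.68

Proportions for population P2 (n=45): 2/45=0.0444, 8/45=0.1778, 3/45=0.0667, 27/45=0.6000, 4/45=0.0889, 1/45=0.0222
Proportions for population P4 (n=79): 7/79=0.0886, 11/79=0.1392, 21/79=0.2658, 17/79=0.2152, 20/79=0.2532, 3/79=0.0380
Σ p₁ᵢp₂ᵢ = 0.003934 + 0.024750 + 0.017729 + 0.129120 + 0.022509 + 0.000844 = 0.198886
Σp_1ᵢ² = 0.0444² + 0.1778² + 0.0667² + 0.6000² + 0.0889² + 0.0222² = 0.001971 + 0.031613 + 0.004449 + 0.360000 + 0.007903 + 0.000493 = 0.406429
Σp_2ᵢ² = 0.0886² + 0.1392² + 0.2658² + 0.2152² + 0.2532² + 0.0380² = 0.007850 + 0.019377 + 0.070650 + 0.046311 + 0.064110 + 0.001444 = 0.209742
O = 0.198886 / √(0.406429 × 0.209742) = 0.198886 / 0.2919679 = 0.6812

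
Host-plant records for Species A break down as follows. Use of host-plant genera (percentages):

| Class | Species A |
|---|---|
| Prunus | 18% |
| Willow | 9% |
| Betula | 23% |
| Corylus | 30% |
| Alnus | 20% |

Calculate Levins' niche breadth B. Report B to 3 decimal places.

Convert percentages to proportions (divide by 100).
Σpᵢ² = 0.18² + 0.09² + 0.23² + 0.30² + 0.20² = 0.0324 + 0.0081 + 0.0529 + 0.0900 + 0.0400 = 0.2234
B = 1 / 0.2234 = 4.47628

4.476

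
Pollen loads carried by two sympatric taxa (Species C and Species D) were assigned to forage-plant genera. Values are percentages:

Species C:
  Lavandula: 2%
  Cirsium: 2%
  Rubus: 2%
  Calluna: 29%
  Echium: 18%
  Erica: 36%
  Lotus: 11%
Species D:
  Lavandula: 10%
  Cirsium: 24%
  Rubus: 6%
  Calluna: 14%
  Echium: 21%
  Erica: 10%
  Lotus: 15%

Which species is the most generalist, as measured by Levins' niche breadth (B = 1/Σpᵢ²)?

Species D

Convert percentages to proportions (divide by 100).
Σp_Cᵢ² = 0.02² + 0.02² + 0.02² + 0.29² + 0.18² + 0.36² + 0.11² = 0.0004 + 0.0004 + 0.0004 + 0.0841 + 0.0324 + 0.1296 + 0.0121 = 0.2594
B_C = 1 / 0.2594 = 3.8551
Σp_Dᵢ² = 0.10² + 0.24² + 0.06² + 0.14² + 0.21² + 0.10² + 0.15² = 0.0100 + 0.0576 + 0.0036 + 0.0196 + 0.0441 + 0.0100 + 0.0225 = 0.1674
B_D = 1 / 0.1674 = 5.9737
Highest B → broadest niche (most generalist): Species D (B = 5.97).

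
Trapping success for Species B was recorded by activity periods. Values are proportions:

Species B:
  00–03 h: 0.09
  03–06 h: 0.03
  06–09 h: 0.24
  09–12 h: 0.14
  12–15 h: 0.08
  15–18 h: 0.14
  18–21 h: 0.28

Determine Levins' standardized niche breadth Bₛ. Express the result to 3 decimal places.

Σpᵢ² = 0.09² + 0.03² + 0.24² + 0.14² + 0.08² + 0.14² + 0.28² = 0.0081 + 0.0009 + 0.0576 + 0.0196 + 0.0064 + 0.0196 + 0.0784 = 0.1906
B = 1 / 0.1906 = 5.24659
Bₛ = (B − 1)/(n − 1) = (5.24659 − 1)/(7 − 1) = 4.24659/6 = 0.70777

0.708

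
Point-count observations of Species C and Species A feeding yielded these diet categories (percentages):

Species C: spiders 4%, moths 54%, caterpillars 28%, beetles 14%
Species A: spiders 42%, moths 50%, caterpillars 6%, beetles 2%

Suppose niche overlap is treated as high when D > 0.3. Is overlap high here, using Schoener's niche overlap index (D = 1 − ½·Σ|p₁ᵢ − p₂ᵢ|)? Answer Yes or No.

Yes

Convert percentages to proportions (divide by 100).
Σ|p₁ᵢ − p₂ᵢ| = 0.38 + 0.04 + 0.22 + 0.12 = 0.76
D = 1 − ½ × 0.76 = 1 − 0.380 = 0.6200
D = 0.6200 > 0.3 → Yes.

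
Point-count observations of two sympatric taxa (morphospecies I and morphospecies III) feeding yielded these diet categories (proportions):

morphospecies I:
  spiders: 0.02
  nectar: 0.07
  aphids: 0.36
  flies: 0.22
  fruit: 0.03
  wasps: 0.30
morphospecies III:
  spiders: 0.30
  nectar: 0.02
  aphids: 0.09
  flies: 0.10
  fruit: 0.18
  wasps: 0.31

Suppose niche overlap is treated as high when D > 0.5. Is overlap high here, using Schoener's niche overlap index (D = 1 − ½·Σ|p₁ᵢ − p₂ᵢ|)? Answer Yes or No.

Yes

Σ|p₁ᵢ − p₂ᵢ| = 0.28 + 0.05 + 0.27 + 0.12 + 0.15 + 0.01 = 0.88
D = 1 − ½ × 0.88 = 1 − 0.440 = 0.5600
D = 0.5600 > 0.5 → Yes.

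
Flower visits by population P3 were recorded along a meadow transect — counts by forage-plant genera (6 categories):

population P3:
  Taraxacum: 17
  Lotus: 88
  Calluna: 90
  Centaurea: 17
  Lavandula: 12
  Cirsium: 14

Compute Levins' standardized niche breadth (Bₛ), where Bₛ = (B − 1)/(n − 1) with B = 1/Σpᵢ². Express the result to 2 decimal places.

Proportions for population P3 (n=238): 17/238=0.0714, 88/238=0.3697, 90/238=0.3782, 17/238=0.0714, 12/238=0.0504, 14/238=0.0588
Σpᵢ² = 0.0714² + 0.3697² + 0.3782² + 0.0714² + 0.0504² + 0.0588² = 0.005098 + 0.136678 + 0.143035 + 0.005098 + 0.002540 + 0.003457 = 0.295906
B = 1 / 0.295906 = 3.3795
Bₛ = (B − 1)/(n − 1) = (3.3795 − 1)/(6 − 1) = 2.3795/5 = 0.4759

0.48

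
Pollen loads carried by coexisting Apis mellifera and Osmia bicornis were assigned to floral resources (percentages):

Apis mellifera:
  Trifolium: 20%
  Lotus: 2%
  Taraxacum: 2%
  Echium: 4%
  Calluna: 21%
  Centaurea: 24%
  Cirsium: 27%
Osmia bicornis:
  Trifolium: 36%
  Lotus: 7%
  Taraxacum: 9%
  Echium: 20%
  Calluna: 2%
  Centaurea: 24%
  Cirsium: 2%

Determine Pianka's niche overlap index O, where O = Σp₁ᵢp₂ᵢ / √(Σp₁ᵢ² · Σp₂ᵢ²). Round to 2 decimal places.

0.66

Convert percentages to proportions (divide by 100).
Σ p₁ᵢp₂ᵢ = 0.0720 + 0.0014 + 0.0018 + 0.0080 + 0.0042 + 0.0576 + 0.0054 = 0.1504
Σp_1ᵢ² = 0.20² + 0.02² + 0.02² + 0.04² + 0.21² + 0.24² + 0.27² = 0.0400 + 0.0004 + 0.0004 + 0.0016 + 0.0441 + 0.0576 + 0.0729 = 0.2170
Σp_2ᵢ² = 0.36² + 0.07² + 0.09² + 0.20² + 0.02² + 0.24² + 0.02² = 0.1296 + 0.0049 + 0.0081 + 0.0400 + 0.0004 + 0.0576 + 0.0004 = 0.2410
O = 0.1504 / √(0.2170 × 0.2410) = 0.1504 / 0.22869 = 0.6577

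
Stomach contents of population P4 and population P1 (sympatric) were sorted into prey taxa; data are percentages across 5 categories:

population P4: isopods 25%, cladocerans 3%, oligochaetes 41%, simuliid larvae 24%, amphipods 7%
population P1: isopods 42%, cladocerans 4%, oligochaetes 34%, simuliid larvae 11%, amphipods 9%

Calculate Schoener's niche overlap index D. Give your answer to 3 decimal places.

0.800

Convert percentages to proportions (divide by 100).
Σ|p₁ᵢ − p₂ᵢ| = 0.17 + 0.01 + 0.07 + 0.13 + 0.02 = 0.40
D = 1 − ½ × 0.40 = 1 − 0.200 = 0.80000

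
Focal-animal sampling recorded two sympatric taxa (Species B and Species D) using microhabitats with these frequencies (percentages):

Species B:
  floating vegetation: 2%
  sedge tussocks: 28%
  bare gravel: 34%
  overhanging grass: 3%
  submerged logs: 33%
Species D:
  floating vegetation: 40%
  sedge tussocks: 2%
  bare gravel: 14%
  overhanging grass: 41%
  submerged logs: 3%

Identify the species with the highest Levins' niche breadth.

Species B

Convert percentages to proportions (divide by 100).
Σp_Bᵢ² = 0.02² + 0.28² + 0.34² + 0.03² + 0.33² = 0.0004 + 0.0784 + 0.1156 + 0.0009 + 0.1089 = 0.3042
B_B = 1 / 0.3042 = 3.2873
Σp_Dᵢ² = 0.40² + 0.02² + 0.14² + 0.41² + 0.03² = 0.1600 + 0.0004 + 0.0196 + 0.1681 + 0.0009 = 0.3490
B_D = 1 / 0.3490 = 2.8653
Highest B → broadest niche (most generalist): Species B (B = 3.29).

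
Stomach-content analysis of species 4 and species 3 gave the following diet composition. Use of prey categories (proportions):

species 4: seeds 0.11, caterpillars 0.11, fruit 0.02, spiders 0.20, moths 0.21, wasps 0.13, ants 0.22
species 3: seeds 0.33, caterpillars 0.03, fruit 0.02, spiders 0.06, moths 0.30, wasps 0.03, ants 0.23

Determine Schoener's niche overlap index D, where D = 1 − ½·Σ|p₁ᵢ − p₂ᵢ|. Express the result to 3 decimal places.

Σ|p₁ᵢ − p₂ᵢ| = 0.22 + 0.08 + 0.00 + 0.14 + 0.09 + 0.10 + 0.01 = 0.64
D = 1 − ½ × 0.64 = 1 − 0.320 = 0.68000

0.680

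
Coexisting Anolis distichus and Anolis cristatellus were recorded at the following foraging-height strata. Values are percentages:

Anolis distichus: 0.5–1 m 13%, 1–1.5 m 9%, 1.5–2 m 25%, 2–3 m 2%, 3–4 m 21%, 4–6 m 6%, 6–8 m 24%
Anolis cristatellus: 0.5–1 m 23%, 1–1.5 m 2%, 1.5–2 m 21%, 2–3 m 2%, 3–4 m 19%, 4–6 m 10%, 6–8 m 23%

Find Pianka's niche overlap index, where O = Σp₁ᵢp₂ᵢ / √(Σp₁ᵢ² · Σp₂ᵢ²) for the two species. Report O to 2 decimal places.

Convert percentages to proportions (divide by 100).
Σ p₁ᵢp₂ᵢ = 0.0299 + 0.0018 + 0.0525 + 0.0004 + 0.0399 + 0.0060 + 0.0552 = 0.1857
Σp_1ᵢ² = 0.13² + 0.09² + 0.25² + 0.02² + 0.21² + 0.06² + 0.24² = 0.0169 + 0.0081 + 0.0625 + 0.0004 + 0.0441 + 0.0036 + 0.0576 = 0.1932
Σp_2ᵢ² = 0.23² + 0.02² + 0.21² + 0.02² + 0.19² + 0.10² + 0.23² = 0.0529 + 0.0004 + 0.0441 + 0.0004 + 0.0361 + 0.0100 + 0.0529 = 0.1968
O = 0.1857 / √(0.1932 × 0.1968) = 0.1857 / 0.19499 = 0.9524

0.95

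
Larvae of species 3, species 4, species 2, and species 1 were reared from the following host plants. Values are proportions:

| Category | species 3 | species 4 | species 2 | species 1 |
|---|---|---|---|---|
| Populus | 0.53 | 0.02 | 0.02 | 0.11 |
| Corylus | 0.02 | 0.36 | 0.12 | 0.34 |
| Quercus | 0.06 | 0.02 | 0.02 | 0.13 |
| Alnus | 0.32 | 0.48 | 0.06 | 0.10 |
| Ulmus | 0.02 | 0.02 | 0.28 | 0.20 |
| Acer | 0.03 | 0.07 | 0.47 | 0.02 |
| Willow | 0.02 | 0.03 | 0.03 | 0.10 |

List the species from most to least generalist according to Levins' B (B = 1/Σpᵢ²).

Σp_3ᵢ² = 0.53² + 0.02² + 0.06² + 0.32² + 0.02² + 0.03² + 0.02² = 0.2809 + 0.0004 + 0.0036 + 0.1024 + 0.0004 + 0.0009 + 0.0004 = 0.3890
B_3 = 1 / 0.3890 = 2.5707
Σp_4ᵢ² = 0.02² + 0.36² + 0.02² + 0.48² + 0.02² + 0.07² + 0.03² = 0.0004 + 0.1296 + 0.0004 + 0.2304 + 0.0004 + 0.0049 + 0.0009 = 0.3670
B_4 = 1 / 0.3670 = 2.7248
Σp_2ᵢ² = 0.02² + 0.12² + 0.02² + 0.06² + 0.28² + 0.47² + 0.03² = 0.0004 + 0.0144 + 0.0004 + 0.0036 + 0.0784 + 0.2209 + 0.0009 = 0.3190
B_2 = 1 / 0.3190 = 3.1348
Σp_1ᵢ² = 0.11² + 0.34² + 0.13² + 0.10² + 0.20² + 0.02² + 0.10² = 0.0121 + 0.1156 + 0.0169 + 0.0100 + 0.0400 + 0.0004 + 0.0100 = 0.2050
B_1 = 1 / 0.2050 = 4.8780
Ranking by B (broadest → narrowest): species 1 (4.88) > species 2 (3.13) > species 4 (2.72) > species 3 (2.57)

species 1 > species 2 > species 4 > species 3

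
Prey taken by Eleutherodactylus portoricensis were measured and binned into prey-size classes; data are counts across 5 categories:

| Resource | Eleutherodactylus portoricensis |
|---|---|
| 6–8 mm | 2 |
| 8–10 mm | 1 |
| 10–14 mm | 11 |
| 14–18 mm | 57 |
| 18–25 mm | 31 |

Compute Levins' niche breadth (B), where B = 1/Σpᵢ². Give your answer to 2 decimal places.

2.40

Proportions for Eleutherodactylus portoricensis (n=102): 2/102=0.0196, 1/102=0.0098, 11/102=0.1078, 57/102=0.5588, 31/102=0.3039
Σpᵢ² = 0.0196² + 0.0098² + 0.1078² + 0.5588² + 0.3039² = 0.000384 + 0.000096 + 0.011621 + 0.312257 + 0.092355 = 0.416713
B = 1 / 0.416713 = 2.3997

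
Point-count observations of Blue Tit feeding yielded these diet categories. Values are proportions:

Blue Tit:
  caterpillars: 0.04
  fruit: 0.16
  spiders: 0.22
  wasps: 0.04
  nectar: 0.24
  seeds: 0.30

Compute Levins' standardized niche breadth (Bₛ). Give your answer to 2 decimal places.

Σpᵢ² = 0.04² + 0.16² + 0.22² + 0.04² + 0.24² + 0.30² = 0.0016 + 0.0256 + 0.0484 + 0.0016 + 0.0576 + 0.0900 = 0.2248
B = 1 / 0.2248 = 4.4484
Bₛ = (B − 1)/(n − 1) = (4.4484 − 1)/(6 − 1) = 3.4484/5 = 0.6897

0.69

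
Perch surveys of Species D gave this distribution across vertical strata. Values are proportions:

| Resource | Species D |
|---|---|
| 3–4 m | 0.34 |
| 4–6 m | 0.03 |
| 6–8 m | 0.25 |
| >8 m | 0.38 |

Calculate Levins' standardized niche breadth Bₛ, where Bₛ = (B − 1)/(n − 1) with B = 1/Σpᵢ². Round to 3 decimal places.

Σpᵢ² = 0.34² + 0.03² + 0.25² + 0.38² = 0.1156 + 0.0009 + 0.0625 + 0.1444 = 0.3234
B = 1 / 0.3234 = 3.09215
Bₛ = (B − 1)/(n − 1) = (3.09215 − 1)/(4 − 1) = 2.09215/3 = 0.69738

0.697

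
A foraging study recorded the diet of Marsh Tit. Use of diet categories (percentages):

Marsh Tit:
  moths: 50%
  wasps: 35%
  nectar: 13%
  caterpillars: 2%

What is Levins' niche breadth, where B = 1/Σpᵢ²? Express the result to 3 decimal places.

2.565

Convert percentages to proportions (divide by 100).
Σpᵢ² = 0.50² + 0.35² + 0.13² + 0.02² = 0.2500 + 0.1225 + 0.0169 + 0.0004 = 0.3898
B = 1 / 0.3898 = 2.56542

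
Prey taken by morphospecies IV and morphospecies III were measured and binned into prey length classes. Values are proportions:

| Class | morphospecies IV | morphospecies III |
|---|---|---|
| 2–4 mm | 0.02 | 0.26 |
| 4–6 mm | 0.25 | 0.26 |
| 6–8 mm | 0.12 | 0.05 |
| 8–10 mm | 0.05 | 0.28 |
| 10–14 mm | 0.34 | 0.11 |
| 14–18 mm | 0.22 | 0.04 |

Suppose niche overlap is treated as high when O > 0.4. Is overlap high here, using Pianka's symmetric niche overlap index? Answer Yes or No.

Σ p₁ᵢp₂ᵢ = 0.0052 + 0.0650 + 0.0060 + 0.0140 + 0.0374 + 0.0088 = 0.1364
Σp_1ᵢ² = 0.02² + 0.25² + 0.12² + 0.05² + 0.34² + 0.22² = 0.0004 + 0.0625 + 0.0144 + 0.0025 + 0.1156 + 0.0484 = 0.2438
Σp_2ᵢ² = 0.26² + 0.26² + 0.05² + 0.28² + 0.11² + 0.04² = 0.0676 + 0.0676 + 0.0025 + 0.0784 + 0.0121 + 0.0016 = 0.2298
O = 0.1364 / √(0.2438 × 0.2298) = 0.1364 / 0.23670 = 0.5763
O = 0.5763 > 0.4 → Yes.

Yes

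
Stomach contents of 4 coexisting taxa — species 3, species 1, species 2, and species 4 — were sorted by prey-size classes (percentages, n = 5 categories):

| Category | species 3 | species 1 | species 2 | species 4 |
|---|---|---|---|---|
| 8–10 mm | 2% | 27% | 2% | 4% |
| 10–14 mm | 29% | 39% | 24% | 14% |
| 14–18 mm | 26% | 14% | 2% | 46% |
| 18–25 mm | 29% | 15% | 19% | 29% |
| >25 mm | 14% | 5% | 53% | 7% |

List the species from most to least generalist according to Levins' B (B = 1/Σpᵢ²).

species 3 > species 1 > species 4 > species 2

Convert percentages to proportions (divide by 100).
Σp_3ᵢ² = 0.02² + 0.29² + 0.26² + 0.29² + 0.14² = 0.0004 + 0.0841 + 0.0676 + 0.0841 + 0.0196 = 0.2558
B_3 = 1 / 0.2558 = 3.9093
Σp_1ᵢ² = 0.27² + 0.39² + 0.14² + 0.15² + 0.05² = 0.0729 + 0.1521 + 0.0196 + 0.0225 + 0.0025 = 0.2696
B_1 = 1 / 0.2696 = 3.7092
Σp_2ᵢ² = 0.02² + 0.24² + 0.02² + 0.19² + 0.53² = 0.0004 + 0.0576 + 0.0004 + 0.0361 + 0.2809 = 0.3754
B_2 = 1 / 0.3754 = 2.6638
Σp_4ᵢ² = 0.04² + 0.14² + 0.46² + 0.29² + 0.07² = 0.0016 + 0.0196 + 0.2116 + 0.0841 + 0.0049 = 0.3218
B_4 = 1 / 0.3218 = 3.1075
Ranking by B (broadest → narrowest): species 3 (3.91) > species 1 (3.71) > species 4 (3.11) > species 2 (2.66)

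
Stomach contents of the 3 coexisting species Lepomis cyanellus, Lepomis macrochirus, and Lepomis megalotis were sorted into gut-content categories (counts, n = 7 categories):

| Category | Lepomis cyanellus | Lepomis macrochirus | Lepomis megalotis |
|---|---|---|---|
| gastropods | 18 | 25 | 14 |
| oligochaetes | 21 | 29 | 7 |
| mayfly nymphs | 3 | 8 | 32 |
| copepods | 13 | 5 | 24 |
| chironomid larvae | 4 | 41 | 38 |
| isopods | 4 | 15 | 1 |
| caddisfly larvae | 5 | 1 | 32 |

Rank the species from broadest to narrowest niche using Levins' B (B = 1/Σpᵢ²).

Lepomis megalotis > Lepomis cyanellus > Lepomis macrochirus

Proportions for Lepomis cyanellus (n=68): 18/68=0.2647, 21/68=0.3088, 3/68=0.0441, 13/68=0.1912, 4/68=0.0588, 4/68=0.0588, 5/68=0.0735
Proportions for Lepomis macrochirus (n=124): 25/124=0.2016, 29/124=0.2339, 8/124=0.0645, 5/124=0.0403, 41/124=0.3306, 15/124=0.1210, 1/124=0.0081
Proportions for Lepomis megalotis (n=148): 14/148=0.0946, 7/148=0.0473, 32/148=0.2162, 24/148=0.1622, 38/148=0.2568, 1/148=0.0068, 32/148=0.2162
Σp_cyanᵢ² = 0.2647² + 0.3088² + 0.0441² + 0.1912² + 0.0588² + 0.0588² + 0.0735² = 0.070066 + 0.095357 + 0.001945 + 0.036557 + 0.003457 + 0.003457 + 0.005402 = 0.216241
B_cyan = 1 / 0.216241 = 4.6245
Σp_macrᵢ² = 0.2016² + 0.2339² + 0.0645² + 0.0403² + 0.3306² + 0.1210² + 0.0081² = 0.040643 + 0.054709 + 0.004160 + 0.001624 + 0.109296 + 0.014641 + 0.000066 = 0.225139
B_macr = 1 / 0.225139 = 4.4417
Σp_megaᵢ² = 0.0946² + 0.0473² + 0.2162² + 0.1622² + 0.2568² + 0.0068² + 0.2162² = 0.008949 + 0.002237 + 0.046742 + 0.026309 + 0.065946 + 0.000046 + 0.046742 = 0.196971
B_mega = 1 / 0.196971 = 5.0769
Ranking by B (broadest → narrowest): Lepomis megalotis (5.08) > Lepomis cyanellus (4.62) > Lepomis macrochirus (4.44)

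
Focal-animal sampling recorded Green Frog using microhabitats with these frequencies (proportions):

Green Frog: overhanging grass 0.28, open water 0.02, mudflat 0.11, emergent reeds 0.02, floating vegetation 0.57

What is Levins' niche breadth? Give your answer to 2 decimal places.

2.40

Σpᵢ² = 0.28² + 0.02² + 0.11² + 0.02² + 0.57² = 0.0784 + 0.0004 + 0.0121 + 0.0004 + 0.3249 = 0.4162
B = 1 / 0.4162 = 2.4027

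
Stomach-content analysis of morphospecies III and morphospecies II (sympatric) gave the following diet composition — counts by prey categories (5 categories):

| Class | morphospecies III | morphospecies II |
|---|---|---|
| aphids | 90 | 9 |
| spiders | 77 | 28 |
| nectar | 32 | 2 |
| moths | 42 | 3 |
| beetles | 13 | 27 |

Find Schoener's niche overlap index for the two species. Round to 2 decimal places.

0.56

Proportions for morphospecies III (n=254): 90/254=0.3543, 77/254=0.3031, 32/254=0.1260, 42/254=0.1654, 13/254=0.0512
Proportions for morphospecies II (n=69): 9/69=0.1304, 28/69=0.4058, 2/69=0.0290, 3/69=0.0435, 27/69=0.3913
Σ|p₁ᵢ − p₂ᵢ| = 0.2239 + 0.1027 + 0.0970 + 0.1219 + 0.3401 = 0.8856
D = 1 − ½ × 0.8856 = 1 − 0.44280 = 0.55720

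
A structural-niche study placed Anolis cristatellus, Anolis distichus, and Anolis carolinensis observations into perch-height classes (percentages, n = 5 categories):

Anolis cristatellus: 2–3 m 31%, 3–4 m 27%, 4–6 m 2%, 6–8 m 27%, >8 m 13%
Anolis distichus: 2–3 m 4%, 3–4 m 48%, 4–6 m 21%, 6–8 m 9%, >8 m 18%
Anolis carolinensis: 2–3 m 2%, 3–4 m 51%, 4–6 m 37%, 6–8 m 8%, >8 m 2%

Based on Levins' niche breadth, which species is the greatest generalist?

Convert percentages to proportions (divide by 100).
Σp_crisᵢ² = 0.31² + 0.27² + 0.02² + 0.27² + 0.13² = 0.0961 + 0.0729 + 0.0004 + 0.0729 + 0.0169 = 0.2592
B_cris = 1 / 0.2592 = 3.8580
Σp_distᵢ² = 0.04² + 0.48² + 0.21² + 0.09² + 0.18² = 0.0016 + 0.2304 + 0.0441 + 0.0081 + 0.0324 = 0.3166
B_dist = 1 / 0.3166 = 3.1586
Σp_caroᵢ² = 0.02² + 0.51² + 0.37² + 0.08² + 0.02² = 0.0004 + 0.2601 + 0.1369 + 0.0064 + 0.0004 = 0.4042
B_caro = 1 / 0.4042 = 2.4740
Highest B → broadest niche (most generalist): Anolis cristatellus (B = 3.86).

Anolis cristatellus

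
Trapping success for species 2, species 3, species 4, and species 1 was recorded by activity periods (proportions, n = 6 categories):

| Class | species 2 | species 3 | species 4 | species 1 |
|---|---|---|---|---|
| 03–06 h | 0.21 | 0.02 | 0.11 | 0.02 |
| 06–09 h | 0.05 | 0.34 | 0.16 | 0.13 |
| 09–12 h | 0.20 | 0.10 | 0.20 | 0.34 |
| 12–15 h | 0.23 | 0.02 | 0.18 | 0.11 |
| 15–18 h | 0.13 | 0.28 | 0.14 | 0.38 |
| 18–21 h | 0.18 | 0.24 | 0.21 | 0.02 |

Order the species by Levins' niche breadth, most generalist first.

species 4 > species 2 > species 3 > species 1

Σp_2ᵢ² = 0.21² + 0.05² + 0.20² + 0.23² + 0.13² + 0.18² = 0.0441 + 0.0025 + 0.0400 + 0.0529 + 0.0169 + 0.0324 = 0.1888
B_2 = 1 / 0.1888 = 5.2966
Σp_3ᵢ² = 0.02² + 0.34² + 0.10² + 0.02² + 0.28² + 0.24² = 0.0004 + 0.1156 + 0.0100 + 0.0004 + 0.0784 + 0.0576 = 0.2624
B_3 = 1 / 0.2624 = 3.8110
Σp_4ᵢ² = 0.11² + 0.16² + 0.20² + 0.18² + 0.14² + 0.21² = 0.0121 + 0.0256 + 0.0400 + 0.0324 + 0.0196 + 0.0441 = 0.1738
B_4 = 1 / 0.1738 = 5.7537
Σp_1ᵢ² = 0.02² + 0.13² + 0.34² + 0.11² + 0.38² + 0.02² = 0.0004 + 0.0169 + 0.1156 + 0.0121 + 0.1444 + 0.0004 = 0.2898
B_1 = 1 / 0.2898 = 3.4507
Ranking by B (broadest → narrowest): species 4 (5.75) > species 2 (5.30) > species 3 (3.81) > species 1 (3.45)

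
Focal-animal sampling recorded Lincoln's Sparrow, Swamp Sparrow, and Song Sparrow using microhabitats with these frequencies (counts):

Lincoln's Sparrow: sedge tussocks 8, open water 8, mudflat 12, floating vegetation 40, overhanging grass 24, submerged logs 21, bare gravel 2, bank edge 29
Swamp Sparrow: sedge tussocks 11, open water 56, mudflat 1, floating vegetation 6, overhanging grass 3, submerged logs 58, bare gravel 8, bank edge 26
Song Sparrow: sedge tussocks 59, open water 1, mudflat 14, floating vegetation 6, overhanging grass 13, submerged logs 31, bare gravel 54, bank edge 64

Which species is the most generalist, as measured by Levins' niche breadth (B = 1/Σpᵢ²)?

Lincoln's Sparrow

Proportions for Lincoln's Sparrow (n=144): 8/144=0.0556, 8/144=0.0556, 12/144=0.0833, 40/144=0.2778, 24/144=0.1667, 21/144=0.1458, 2/144=0.0139, 29/144=0.2014
Proportions for Swamp Sparrow (n=169): 11/169=0.0651, 56/169=0.3314, 1/169=0.0059, 6/169=0.0355, 3/169=0.0178, 58/169=0.3432, 8/169=0.0473, 26/169=0.1538
Proportions for Song Sparrow (n=242): 59/242=0.2438, 1/242=0.0041, 14/242=0.0579, 6/242=0.0248, 13/242=0.0537, 31/242=0.1281, 54/242=0.2231, 64/242=0.2645
Σp_Lincᵢ² = 0.0556² + 0.0556² + 0.0833² + 0.2778² + 0.1667² + 0.1458² + 0.0139² + 0.2014² = 0.003091 + 0.003091 + 0.006939 + 0.077173 + 0.027789 + 0.021258 + 0.000193 + 0.040562 = 0.180096
B_Linc = 1 / 0.180096 = 5.5526
Σp_Swamᵢ² = 0.0651² + 0.3314² + 0.0059² + 0.0355² + 0.0178² + 0.3432² + 0.0473² + 0.1538² = 0.004238 + 0.109826 + 0.000035 + 0.001260 + 0.000317 + 0.117786 + 0.002237 + 0.023654 = 0.259353
B_Swam = 1 / 0.259353 = 3.8557
Σp_Songᵢ² = 0.2438² + 0.0041² + 0.0579² + 0.0248² + 0.0537² + 0.1281² + 0.2231² + 0.2645² = 0.059438 + 0.000017 + 0.003352 + 0.000615 + 0.002884 + 0.016410 + 0.049774 + 0.069960 = 0.202450
B_Song = 1 / 0.202450 = 4.9395
Highest B → broadest niche (most generalist): Lincoln's Sparrow (B = 5.55).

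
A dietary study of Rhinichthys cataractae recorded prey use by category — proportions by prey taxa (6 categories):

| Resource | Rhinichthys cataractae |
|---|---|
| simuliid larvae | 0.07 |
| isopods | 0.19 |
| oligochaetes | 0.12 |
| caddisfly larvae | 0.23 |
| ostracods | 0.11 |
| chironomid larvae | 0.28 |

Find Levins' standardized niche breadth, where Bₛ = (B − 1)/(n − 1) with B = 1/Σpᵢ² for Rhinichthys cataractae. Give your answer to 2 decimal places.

0.81

Σpᵢ² = 0.07² + 0.19² + 0.12² + 0.23² + 0.11² + 0.28² = 0.0049 + 0.0361 + 0.0144 + 0.0529 + 0.0121 + 0.0784 = 0.1988
B = 1 / 0.1988 = 5.0302
Bₛ = (B − 1)/(n − 1) = (5.0302 − 1)/(6 − 1) = 4.0302/5 = 0.8060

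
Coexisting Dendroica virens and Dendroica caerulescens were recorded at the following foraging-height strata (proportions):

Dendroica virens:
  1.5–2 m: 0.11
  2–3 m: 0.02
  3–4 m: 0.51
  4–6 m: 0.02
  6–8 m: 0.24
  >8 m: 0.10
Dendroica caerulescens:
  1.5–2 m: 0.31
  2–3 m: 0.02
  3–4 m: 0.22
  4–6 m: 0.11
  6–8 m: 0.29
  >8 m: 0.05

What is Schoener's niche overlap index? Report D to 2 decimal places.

Σ|p₁ᵢ − p₂ᵢ| = 0.20 + 0.00 + 0.29 + 0.09 + 0.05 + 0.05 = 0.68
D = 1 − ½ × 0.68 = 1 − 0.340 = 0.6600

0.66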